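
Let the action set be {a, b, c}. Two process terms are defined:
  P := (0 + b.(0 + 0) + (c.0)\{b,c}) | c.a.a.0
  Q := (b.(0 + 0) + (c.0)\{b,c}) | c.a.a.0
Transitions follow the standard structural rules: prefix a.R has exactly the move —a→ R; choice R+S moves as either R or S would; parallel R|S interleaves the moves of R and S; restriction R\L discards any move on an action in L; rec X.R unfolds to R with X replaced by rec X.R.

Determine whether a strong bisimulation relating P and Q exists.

P ~ Q

P's transition system — 8 states:
  p0 = (0 + b.(0 + 0) + (c.0)\{b,c}) | c.a.a.0 ⊢ --b--▸ p1, --c--▸ p2
  p1 = (0 + 0) | c.a.a.0 ⊢ --c--▸ p3
  p2 = (0 + b.(0 + 0) + (c.0)\{b,c}) | a.a.0 ⊢ --a--▸ p4, --b--▸ p3
  p3 = (0 + 0) | a.a.0 ⊢ --a--▸ p5
  p4 = (0 + b.(0 + 0) + (c.0)\{b,c}) | a.0 ⊢ --a--▸ p6, --b--▸ p5
  p5 = (0 + 0) | a.0 ⊢ --a--▸ p7
  p6 = (0 + b.(0 + 0) + (c.0)\{b,c}) | 0 ⊢ --b--▸ p7
  p7 = (0 + 0) | 0 ⊢ stopped
Q's transition system — 8 states:
  q0 = (b.(0 + 0) + (c.0)\{b,c}) | c.a.a.0 ⊢ --b--▸ q1, --c--▸ q2
  q1 = (0 + 0) | c.a.a.0 ⊢ --c--▸ q3
  q2 = (b.(0 + 0) + (c.0)\{b,c}) | a.a.0 ⊢ --a--▸ q4, --b--▸ q3
  q3 = (0 + 0) | a.a.0 ⊢ --a--▸ q5
  q4 = (b.(0 + 0) + (c.0)\{b,c}) | a.0 ⊢ --a--▸ q6, --b--▸ q5
  q5 = (0 + 0) | a.0 ⊢ --a--▸ q7
  q6 = (b.(0 + 0) + (c.0)\{b,c}) | 0 ⊢ --b--▸ q7
  q7 = (0 + 0) | 0 ⊢ stopped
Coarsest stable partition (strong bisimilarity classes):
  B0 = {p0, q0}
  B1 = {p2, q2}
  B2 = {p3, q3}
  B3 = {p5, q5}
  B4 = {p7, q7}
  B5 = {p4, q4}
  B6 = {p6, q6}
  B7 = {p1, q1}
p0 ∈ B0, q0 ∈ B0 → same block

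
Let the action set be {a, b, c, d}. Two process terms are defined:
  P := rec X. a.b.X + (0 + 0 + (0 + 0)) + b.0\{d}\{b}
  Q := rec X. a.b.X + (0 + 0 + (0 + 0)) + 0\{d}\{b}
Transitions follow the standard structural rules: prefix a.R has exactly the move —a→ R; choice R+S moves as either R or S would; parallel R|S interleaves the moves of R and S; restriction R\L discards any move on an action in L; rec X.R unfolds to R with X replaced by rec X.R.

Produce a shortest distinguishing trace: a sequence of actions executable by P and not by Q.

Reachable graph of P (3 states):
  m0 = rec X. a.b.X + (0 + 0 + (0 + 0)) + b.0\{d}\{b} has moves —a→ m1, —b→ m2
  m1 = b.(rec X. a.b.X + (0 + 0 + (0 + 0)) + b.0\{d}\{b}) has moves —b→ m0
  m2 = 0\{d}\{b} has moves (no moves)
Reachable graph of Q (2 states):
  n0 = rec X. a.b.X + (0 + 0 + (0 + 0)) + 0\{d}\{b} has moves —a→ n1
  n1 = b.(rec X. a.b.X + (0 + 0 + (0 + 0)) + 0\{d}\{b}) has moves —b→ n0
Trace ⟨b⟩ through P, begin at {m0}:
  step 1 (b): {m2}
  P completes σ.
Trace ⟨b⟩ through Q, begin at {n0}:
  step 1 (b): ∅  — Q cannot continue

b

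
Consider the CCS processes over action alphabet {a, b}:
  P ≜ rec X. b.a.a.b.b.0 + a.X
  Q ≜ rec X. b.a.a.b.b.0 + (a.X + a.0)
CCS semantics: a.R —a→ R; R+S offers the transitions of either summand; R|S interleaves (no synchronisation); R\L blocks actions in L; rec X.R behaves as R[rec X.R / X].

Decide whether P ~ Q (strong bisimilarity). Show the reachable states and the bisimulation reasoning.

NO

Reachable graph of P (6 states):
  p0 = rec X. b.a.a.b.b.0 + a.X has moves —a→ p0, —b→ p1
  p1 = a.a.b.b.0 has moves —a→ p2
  p2 = a.b.b.0 has moves —a→ p3
  p3 = b.b.0 has moves —b→ p4
  p4 = b.0 has moves —b→ p5
  p5 = 0 has moves (no moves)
Reachable graph of Q (6 states):
  q0 = rec X. b.a.a.b.b.0 + (a.X + a.0) has moves —a→ q0, —a→ q1, —b→ q2
  q1 = 0 has moves (no moves)
  q2 = a.a.b.b.0 has moves —a→ q3
  q3 = a.b.b.0 has moves —a→ q4
  q4 = b.b.0 has moves —b→ q5
  q5 = b.0 has moves —b→ q1
Bisimilarity quotient blocks:
  B0 = {p0}
  B1 = {p1, q2}
  B2 = {p2, q3}
  B3 = {p3, q4}
  B4 = {p4, q5}
  B5 = {p5, q1}
  B6 = {q0}
p0 ∈ B0, q0 ∈ B6 → different blocks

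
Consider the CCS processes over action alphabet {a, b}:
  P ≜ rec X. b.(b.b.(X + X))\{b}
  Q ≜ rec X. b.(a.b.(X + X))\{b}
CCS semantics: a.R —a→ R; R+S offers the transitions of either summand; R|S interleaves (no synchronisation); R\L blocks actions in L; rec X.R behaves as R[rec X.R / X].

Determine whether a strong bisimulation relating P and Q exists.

Reachable graph of P (2 states):
  m0 = rec X. b.(b.b.(X + X))\{b} → ··b··> m1
  m1 = (b.b.((rec X. b.(b.b.(X + X))\{b}) + (rec X. b.(b.b.(X + X))\{b})))\{b} → (no moves)
Reachable graph of Q (3 states):
  n0 = rec X. b.(a.b.(X + X))\{b} → ··b··> n1
  n1 = (a.b.((rec X. b.(a.b.(X + X))\{b}) + (rec X. b.(a.b.(X + X))\{b})))\{b} → ··a··> n2
  n2 = (b.((rec X. b.(a.b.(X + X))\{b}) + (rec X. b.(a.b.(X + X))\{b})))\{b} → (no moves)
Partition-refinement fixed point:
  B0 = {m0}
  B1 = {m1, n2}
  B2 = {n0}
  B3 = {n1}
m0 ∈ B0, n0 ∈ B2 → different blocks

NO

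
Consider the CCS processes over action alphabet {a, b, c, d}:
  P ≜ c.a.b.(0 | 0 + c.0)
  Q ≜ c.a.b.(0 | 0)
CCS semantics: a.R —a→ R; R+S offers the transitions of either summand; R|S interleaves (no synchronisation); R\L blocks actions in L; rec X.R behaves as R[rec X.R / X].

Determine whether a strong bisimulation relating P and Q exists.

LTS(P): 5 reachable states
  p0 = c.a.b.(0 | 0 + c.0) :: ··c··> p1
  p1 = a.b.(0 | 0 + c.0) :: ··a··> p2
  p2 = b.(0 | 0 + c.0) :: ··b··> p3
  p3 = 0 | 0 + c.0 :: ··c··> p4
  p4 = 0 :: stopped
LTS(Q): 4 reachable states
  q0 = c.a.b.(0 | 0) :: ··c··> q1
  q1 = a.b.(0 | 0) :: ··a··> q2
  q2 = b.(0 | 0) :: ··b··> q3
  q3 = 0 | 0 :: stopped
Bisimilarity quotient blocks:
  B0 = {p0}
  B1 = {p1}
  B2 = {p2}
  B3 = {p3}
  B4 = {p4, q3}
  B5 = {q0}
  B6 = {q1}
  B7 = {q2}
p0 ∈ B0, q0 ∈ B5 → different blocks

NO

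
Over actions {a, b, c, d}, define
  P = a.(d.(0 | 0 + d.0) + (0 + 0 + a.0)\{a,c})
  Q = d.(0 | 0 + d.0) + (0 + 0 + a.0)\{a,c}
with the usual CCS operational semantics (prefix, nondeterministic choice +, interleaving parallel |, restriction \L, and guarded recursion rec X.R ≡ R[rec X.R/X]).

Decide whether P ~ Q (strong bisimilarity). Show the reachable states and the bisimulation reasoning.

LTS(P): 4 reachable states
  m0 = a.(d.(0 | 0 + d.0) + (0 + 0 + a.0)\{a,c}) :: --a--▸ m1
  m1 = d.(0 | 0 + d.0) + (0 + 0 + a.0)\{a,c} :: --d--▸ m2
  m2 = 0 | 0 + d.0 :: --d--▸ m3
  m3 = 0 :: stopped
LTS(Q): 3 reachable states
  n0 = d.(0 | 0 + d.0) + (0 + 0 + a.0)\{a,c} :: --d--▸ n1
  n1 = 0 | 0 + d.0 :: --d--▸ n2
  n2 = 0 :: stopped
Partition-refinement fixed point:
  B0 = {m0}
  B1 = {m1, n0}
  B2 = {m2, n1}
  B3 = {m3, n2}
m0 ∈ B0, n0 ∈ B1 → different blocks

P ≁ Q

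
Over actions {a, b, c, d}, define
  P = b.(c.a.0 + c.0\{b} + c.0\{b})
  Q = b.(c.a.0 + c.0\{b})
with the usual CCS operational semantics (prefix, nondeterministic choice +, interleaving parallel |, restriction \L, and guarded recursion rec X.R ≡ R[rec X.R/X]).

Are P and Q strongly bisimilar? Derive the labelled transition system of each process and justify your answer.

bisimilar

Reachable graph of P (5 states):
  m0 = b.(c.a.0 + c.0\{b} + c.0\{b}) → --b--▸ m1
  m1 = c.a.0 + c.0\{b} + c.0\{b} → --c--▸ m2, --c--▸ m3
  m2 = 0\{b} → ·
  m3 = a.0 → --a--▸ m4
  m4 = 0 → ·
Reachable graph of Q (5 states):
  n0 = b.(c.a.0 + c.0\{b}) → --b--▸ n1
  n1 = c.a.0 + c.0\{b} → --c--▸ n2, --c--▸ n3
  n2 = 0\{b} → ·
  n3 = a.0 → --a--▸ n4
  n4 = 0 → ·
Coarsest stable partition (strong bisimilarity classes):
  B0 = {m0, n0}
  B1 = {m1, n1}
  B2 = {m2, m4, n2, n4}
  B3 = {m3, n3}
m0 ∈ B0, n0 ∈ B0 → same block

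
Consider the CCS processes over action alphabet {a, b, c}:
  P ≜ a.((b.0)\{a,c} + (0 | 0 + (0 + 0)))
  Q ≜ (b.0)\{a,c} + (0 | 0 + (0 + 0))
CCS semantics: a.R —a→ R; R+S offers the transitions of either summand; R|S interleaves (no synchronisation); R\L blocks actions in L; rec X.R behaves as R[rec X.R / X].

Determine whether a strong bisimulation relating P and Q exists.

P's transition system — 3 states:
  s0 = a.((b.0)\{a,c} + (0 | 0 + (0 + 0))) | —a→ s1
  s1 = (b.0)\{a,c} + (0 | 0 + (0 + 0)) | —b→ s2
  s2 = 0\{a,c} | (no moves)
Q's transition system — 2 states:
  t0 = (b.0)\{a,c} + (0 | 0 + (0 + 0)) | —b→ t1
  t1 = 0\{a,c} | (no moves)
Coarsest stable partition (strong bisimilarity classes):
  B0 = {s0}
  B1 = {s1, t0}
  B2 = {s2, t1}
s0 ∈ B0, t0 ∈ B1 → different blocks

NO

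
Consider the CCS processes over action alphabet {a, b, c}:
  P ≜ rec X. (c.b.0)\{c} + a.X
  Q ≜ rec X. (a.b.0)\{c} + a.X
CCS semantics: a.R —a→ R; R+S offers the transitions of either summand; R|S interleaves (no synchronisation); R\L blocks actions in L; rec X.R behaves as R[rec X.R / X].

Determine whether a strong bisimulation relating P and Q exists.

LTS(P): 1 reachable states
  u0 = rec X. (c.b.0)\{c} + a.X | --a--▸ u0
LTS(Q): 3 reachable states
  v0 = rec X. (a.b.0)\{c} + a.X | --a--▸ v0, --a--▸ v1
  v1 = (b.0)\{c} | --b--▸ v2
  v2 = 0\{c} | stopped
Bisimilarity quotient blocks:
  B0 = {u0}
  B1 = {v0}
  B2 = {v1}
  B3 = {v2}
u0 ∈ B0, v0 ∈ B1 → different blocks

NO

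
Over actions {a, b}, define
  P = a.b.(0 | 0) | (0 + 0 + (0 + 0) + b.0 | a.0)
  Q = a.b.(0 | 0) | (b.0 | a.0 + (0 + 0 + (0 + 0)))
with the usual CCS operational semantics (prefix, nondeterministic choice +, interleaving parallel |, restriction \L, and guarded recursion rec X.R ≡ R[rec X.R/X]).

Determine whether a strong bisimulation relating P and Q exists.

Reachable graph of P (12 states):
  u0 = a.b.(0 | 0) | (0 + 0 + (0 + 0) + b.0 | a.0) ⊢ ··a··> u1, ··a··> u2, ··b··> u3
  u1 = a.b.(0 | 0) | (b.0 | 0) ⊢ ··a··> u4, ··b··> u5
  u2 = b.(0 | 0) | (0 + 0 + (0 + 0) + b.0 | a.0) ⊢ ··a··> u4, ··b··> u6, ··b··> u7
  u3 = a.b.(0 | 0) | (0 | a.0) ⊢ ··a··> u5, ··a··> u7
  u4 = b.(0 | 0) | (b.0 | 0) ⊢ ··b··> u8, ··b··> u9
  u5 = a.b.(0 | 0) | (0 | 0) ⊢ ··a··> u9
  u6 = 0 | 0 | (0 + 0 + (0 + 0) + b.0 | a.0) ⊢ ··a··> u8, ··b··> u10
  u7 = b.(0 | 0) | (0 | a.0) ⊢ ··a··> u9, ··b··> u10
  u8 = 0 | 0 | (b.0 | 0) ⊢ ··b··> u11
  u9 = b.(0 | 0) | (0 | 0) ⊢ ··b··> u11
  u10 = 0 | 0 | (0 | a.0) ⊢ ··a··> u11
  u11 = 0 | 0 | (0 | 0) ⊢ ∅
Reachable graph of Q (12 states):
  v0 = a.b.(0 | 0) | (b.0 | a.0 + (0 + 0 + (0 + 0))) ⊢ ··a··> v1, ··a··> v2, ··b··> v3
  v1 = a.b.(0 | 0) | (b.0 | 0) ⊢ ··a··> v4, ··b··> v5
  v2 = b.(0 | 0) | (b.0 | a.0 + (0 + 0 + (0 + 0))) ⊢ ··a··> v4, ··b··> v6, ··b··> v7
  v3 = a.b.(0 | 0) | (0 | a.0) ⊢ ··a··> v5, ··a··> v7
  v4 = b.(0 | 0) | (b.0 | 0) ⊢ ··b··> v8, ··b··> v9
  v5 = a.b.(0 | 0) | (0 | 0) ⊢ ··a··> v9
  v6 = 0 | 0 | (b.0 | a.0 + (0 + 0 + (0 + 0))) ⊢ ··a··> v8, ··b··> v10
  v7 = b.(0 | 0) | (0 | a.0) ⊢ ··a··> v9, ··b··> v10
  v8 = 0 | 0 | (b.0 | 0) ⊢ ··b··> v11
  v9 = b.(0 | 0) | (0 | 0) ⊢ ··b··> v11
  v10 = 0 | 0 | (0 | a.0) ⊢ ··a··> v11
  v11 = 0 | 0 | (0 | 0) ⊢ ∅
Partition-refinement fixed point:
  B0 = {u0, v0}
  B1 = {u1, v1}
  B2 = {u4, v4}
  B3 = {u8, u9, v8, v9}
  B4 = {u11, v11}
  B5 = {u5, v5}
  B6 = {u3, v3}
  B7 = {u6, u7, v6, v7}
  B8 = {u10, v10}
  B9 = {u2, v2}
u0 ∈ B0, v0 ∈ B0 → same block

bisimilar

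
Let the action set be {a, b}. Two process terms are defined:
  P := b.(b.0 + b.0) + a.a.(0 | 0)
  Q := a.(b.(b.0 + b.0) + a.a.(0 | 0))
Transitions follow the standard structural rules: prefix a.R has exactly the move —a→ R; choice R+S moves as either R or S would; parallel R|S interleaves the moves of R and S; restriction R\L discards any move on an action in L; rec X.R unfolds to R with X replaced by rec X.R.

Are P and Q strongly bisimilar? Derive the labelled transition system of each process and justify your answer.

not bisimilar

P's transition system — 5 states:
  s0 = b.(b.0 + b.0) + a.a.(0 | 0) has moves =a=> s1, =b=> s2
  s1 = a.(0 | 0) has moves =a=> s3
  s2 = b.0 + b.0 has moves =b=> s4
  s3 = 0 | 0 has moves ·
  s4 = 0 has moves ·
Q's transition system — 6 states:
  t0 = a.(b.(b.0 + b.0) + a.a.(0 | 0)) has moves =a=> t1
  t1 = b.(b.0 + b.0) + a.a.(0 | 0) has moves =a=> t2, =b=> t3
  t2 = a.(0 | 0) has moves =a=> t4
  t3 = b.0 + b.0 has moves =b=> t5
  t4 = 0 | 0 has moves ·
  t5 = 0 has moves ·
Partition-refinement fixed point:
  B0 = {s0, t1}
  B1 = {s1, t2}
  B2 = {s3, s4, t4, t5}
  B3 = {s2, t3}
  B4 = {t0}
s0 ∈ B0, t0 ∈ B4 → different blocks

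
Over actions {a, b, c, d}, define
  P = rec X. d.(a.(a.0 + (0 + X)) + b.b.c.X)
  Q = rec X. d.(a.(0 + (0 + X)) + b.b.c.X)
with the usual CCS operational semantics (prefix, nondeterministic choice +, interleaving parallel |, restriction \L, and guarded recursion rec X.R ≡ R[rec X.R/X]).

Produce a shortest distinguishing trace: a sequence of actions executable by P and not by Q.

daa

Reachable graph of P (6 states):
  m0 = rec X. d.(a.(a.0 + (0 + X)) + b.b.c.X) → -d-> m1
  m1 = a.(a.0 + (0 + (rec X. d.(a.(a.0 + (0 + X)) + b.b.c.X)))) + b.b.c.(rec X. d.(a.(a.0 + (0 + X)) + b.b.c.X)) → -a-> m2, -b-> m3
  m2 = a.0 + (0 + (rec X. d.(a.(a.0 + (0 + X)) + b.b.c.X))) → -a-> m4, -d-> m1
  m3 = b.c.(rec X. d.(a.(a.0 + (0 + X)) + b.b.c.X)) → -b-> m5
  m4 = 0 → stopped
  m5 = c.(rec X. d.(a.(a.0 + (0 + X)) + b.b.c.X)) → -c-> m0
Reachable graph of Q (5 states):
  n0 = rec X. d.(a.(0 + (0 + X)) + b.b.c.X) → -d-> n1
  n1 = a.(0 + (0 + (rec X. d.(a.(0 + (0 + X)) + b.b.c.X)))) + b.b.c.(rec X. d.(a.(0 + (0 + X)) + b.b.c.X)) → -a-> n2, -b-> n3
  n2 = 0 + (0 + (rec X. d.(a.(0 + (0 + X)) + b.b.c.X))) → -d-> n1
  n3 = b.c.(rec X. d.(a.(0 + (0 + X)) + b.b.c.X)) → -b-> n4
  n4 = c.(rec X. d.(a.(0 + (0 + X)) + b.b.c.X)) → -c-> n0
Run σ = ⟨daa⟩ on P: start {m0}
  step 1 (d): {m1}
  step 2 (a): {m2}
  step 3 (a): {m4}
  ✓ P
Run σ = ⟨daa⟩ on Q: start {n0}
  step 1 (d): {n1}
  step 2 (a): {n2}
  step 3 (a): no successor for Q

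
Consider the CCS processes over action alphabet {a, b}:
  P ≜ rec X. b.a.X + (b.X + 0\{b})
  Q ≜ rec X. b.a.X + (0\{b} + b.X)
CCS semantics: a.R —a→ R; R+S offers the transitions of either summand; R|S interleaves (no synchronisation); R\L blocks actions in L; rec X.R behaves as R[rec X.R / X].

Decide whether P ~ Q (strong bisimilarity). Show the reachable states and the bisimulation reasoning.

P ~ Q

LTS(P): 2 reachable states
  u0 = rec X. b.a.X + (b.X + 0\{b}) has moves —b→ u0, —b→ u1
  u1 = a.(rec X. b.a.X + (b.X + 0\{b})) has moves —a→ u0
LTS(Q): 2 reachable states
  v0 = rec X. b.a.X + (0\{b} + b.X) has moves —b→ v0, —b→ v1
  v1 = a.(rec X. b.a.X + (0\{b} + b.X)) has moves —a→ v0
Bisimilarity quotient blocks:
  B0 = {u0, v0}
  B1 = {u1, v1}
u0 ∈ B0, v0 ∈ B0 → same block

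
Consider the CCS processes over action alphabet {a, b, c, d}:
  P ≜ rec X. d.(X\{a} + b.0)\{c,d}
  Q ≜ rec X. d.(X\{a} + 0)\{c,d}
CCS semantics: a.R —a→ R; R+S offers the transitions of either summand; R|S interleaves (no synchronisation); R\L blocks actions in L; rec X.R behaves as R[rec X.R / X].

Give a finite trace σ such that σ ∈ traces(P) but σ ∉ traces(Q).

LTS(P): 3 reachable states
  p0 = rec X. d.(X\{a} + b.0)\{c,d} ⊢ --d--▸ p1
  p1 = ((rec X. d.(X\{a} + b.0)\{c,d})\{a} + b.0)\{c,d} ⊢ --b--▸ p2
  p2 = 0\{c,d} ⊢ (no moves)
LTS(Q): 2 reachable states
  q0 = rec X. d.(X\{a} + 0)\{c,d} ⊢ --d--▸ q1
  q1 = ((rec X. d.(X\{a} + 0)\{c,d})\{a} + 0)\{c,d} ⊢ (no moves)
Executing db from P (initial set {p0}):
  step 1 (d): {p1}
  step 2 (b): {p2}
  — P admits the full trace.
Executing db from Q (initial set {q0}):
  step 1 (d): {q1}
  step 2 (b): ∅ (Q stuck)

db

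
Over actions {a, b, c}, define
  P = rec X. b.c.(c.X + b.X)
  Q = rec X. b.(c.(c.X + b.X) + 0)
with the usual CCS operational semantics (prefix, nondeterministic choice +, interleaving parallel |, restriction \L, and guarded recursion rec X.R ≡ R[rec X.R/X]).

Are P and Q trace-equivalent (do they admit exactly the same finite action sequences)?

P's transition system — 3 states:
  s0 = rec X. b.c.(c.X + b.X) | =b=> s1
  s1 = c.(c.(rec X. b.c.(c.X + b.X)) + b.(rec X. b.c.(c.X + b.X))) | =c=> s2
  s2 = c.(rec X. b.c.(c.X + b.X)) + b.(rec X. b.c.(c.X + b.X)) | =b=> s0, =c=> s0
Q's transition system — 3 states:
  t0 = rec X. b.(c.(c.X + b.X) + 0) | =b=> t1
  t1 = c.(c.(rec X. b.(c.(c.X + b.X) + 0)) + b.(rec X. b.(c.(c.X + b.X) + 0))) + 0 | =c=> t2
  t2 = c.(rec X. b.(c.(c.X + b.X) + 0)) + b.(rec X. b.(c.(c.X + b.X) + 0)) | =b=> t0, =c=> t0
Coarsest stable partition (strong bisimilarity classes):
  B0 = {s0, t0}
  B1 = {s1, t1}
  B2 = {s2, t2}
s0 ∈ B0, t0 ∈ B0 → same block
Bisimilar ⇒ trace-equivalent.

YES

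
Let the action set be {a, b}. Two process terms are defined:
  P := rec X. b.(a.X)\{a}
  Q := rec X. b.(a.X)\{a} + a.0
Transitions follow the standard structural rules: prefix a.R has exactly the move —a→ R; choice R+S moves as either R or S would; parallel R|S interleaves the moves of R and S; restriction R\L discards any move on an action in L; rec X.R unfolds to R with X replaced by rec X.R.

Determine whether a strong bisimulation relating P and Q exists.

LTS(P): 2 reachable states
  s0 = rec X. b.(a.X)\{a} :: --b--▸ s1
  s1 = (a.(rec X. b.(a.X)\{a}))\{a} :: ·
LTS(Q): 3 reachable states
  t0 = rec X. b.(a.X)\{a} + a.0 :: --a--▸ t1, --b--▸ t2
  t1 = 0 :: ·
  t2 = (a.(rec X. b.(a.X)\{a} + a.0))\{a} :: ·
Coarsest stable partition (strong bisimilarity classes):
  B0 = {s0}
  B1 = {s1, t1, t2}
  B2 = {t0}
s0 ∈ B0, t0 ∈ B2 → different blocks

NO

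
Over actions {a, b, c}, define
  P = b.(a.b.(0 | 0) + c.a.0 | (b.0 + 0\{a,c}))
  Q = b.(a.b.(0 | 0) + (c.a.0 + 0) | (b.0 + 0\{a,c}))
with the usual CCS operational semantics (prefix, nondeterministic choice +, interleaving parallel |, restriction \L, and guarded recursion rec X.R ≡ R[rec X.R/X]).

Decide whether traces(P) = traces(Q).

P's transition system — 8 states:
  m0 = b.(a.b.(0 | 0) + c.a.0 | (b.0 + 0\{a,c})) | =b=> m1
  m1 = a.b.(0 | 0) + c.a.0 | (b.0 + 0\{a,c}) | =a=> m2, =b=> m3, =c=> m4
  m2 = b.(0 | 0) | =b=> m5
  m3 = c.a.0 | 0 | =c=> m6
  m4 = a.0 | (b.0 + 0\{a,c}) | =a=> m7, =b=> m6
  m5 = 0 | 0 | (no moves)
  m6 = a.0 | 0 | =a=> m5
  m7 = 0 | (b.0 + 0\{a,c}) | =b=> m5
Q's transition system — 8 states:
  n0 = b.(a.b.(0 | 0) + (c.a.0 + 0) | (b.0 + 0\{a,c})) | =b=> n1
  n1 = a.b.(0 | 0) + (c.a.0 + 0) | (b.0 + 0\{a,c}) | =a=> n2, =b=> n3, =c=> n4
  n2 = b.(0 | 0) | =b=> n5
  n3 = (c.a.0 + 0) | 0 | =c=> n6
  n4 = a.0 | (b.0 + 0\{a,c}) | =a=> n7, =b=> n6
  n5 = 0 | 0 | (no moves)
  n6 = a.0 | 0 | =a=> n5
  n7 = 0 | (b.0 + 0\{a,c}) | =b=> n5
Coarsest stable partition (strong bisimilarity classes):
  B0 = {m0, n0}
  B1 = {m1, n1}
  B2 = {m4, n4}
  B3 = {m2, m7, n2, n7}
  B4 = {m5, n5}
  B5 = {m6, n6}
  B6 = {m3, n3}
m0 ∈ B0, n0 ∈ B0 → same block
Bisimilar ⇒ trace-equivalent.

traces(P) = traces(Q)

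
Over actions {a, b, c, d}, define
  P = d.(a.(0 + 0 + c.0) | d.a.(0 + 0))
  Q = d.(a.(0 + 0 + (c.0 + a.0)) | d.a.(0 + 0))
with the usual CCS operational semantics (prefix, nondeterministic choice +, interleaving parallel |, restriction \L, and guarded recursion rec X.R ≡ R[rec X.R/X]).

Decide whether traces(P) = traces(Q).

Reachable graph of P (10 states):
  m0 = d.(a.(0 + 0 + c.0) | d.a.(0 + 0)) | —d→ m1
  m1 = a.(0 + 0 + c.0) | d.a.(0 + 0) | —a→ m2, —d→ m3
  m2 = (0 + 0 + c.0) | d.a.(0 + 0) | —c→ m4, —d→ m5
  m3 = a.(0 + 0 + c.0) | a.(0 + 0) | —a→ m5, —a→ m6
  m4 = 0 | d.a.(0 + 0) | —d→ m7
  m5 = (0 + 0 + c.0) | a.(0 + 0) | —a→ m8, —c→ m7
  m6 = a.(0 + 0 + c.0) | (0 + 0) | —a→ m8
  m7 = 0 | a.(0 + 0) | —a→ m9
  m8 = (0 + 0 + c.0) | (0 + 0) | —c→ m9
  m9 = 0 | (0 + 0) | stopped
Reachable graph of Q (10 states):
  n0 = d.(a.(0 + 0 + (c.0 + a.0)) | d.a.(0 + 0)) | —d→ n1
  n1 = a.(0 + 0 + (c.0 + a.0)) | d.a.(0 + 0) | —a→ n2, —d→ n3
  n2 = (0 + 0 + (c.0 + a.0)) | d.a.(0 + 0) | —a→ n4, —c→ n4, —d→ n5
  n3 = a.(0 + 0 + (c.0 + a.0)) | a.(0 + 0) | —a→ n5, —a→ n6
  n4 = 0 | d.a.(0 + 0) | —d→ n7
  n5 = (0 + 0 + (c.0 + a.0)) | a.(0 + 0) | —a→ n7, —a→ n8, —c→ n7
  n6 = a.(0 + 0 + (c.0 + a.0)) | (0 + 0) | —a→ n8
  n7 = 0 | a.(0 + 0) | —a→ n9
  n8 = (0 + 0 + (c.0 + a.0)) | (0 + 0) | —a→ n9, —c→ n9
  n9 = 0 | (0 + 0) | stopped
Trace ⟨daa⟩ through Q, begin at {n0}:
  after d @ step 1: {n1}
  after a @ step 2: {n2}
  after a @ step 3: {n4}
  — Q admits the full trace.
Trace ⟨daa⟩ through P, begin at {m0}:
  after d @ step 1: {m1}
  after a @ step 2: {m2}
  after a @ step 3: ∅  — P cannot continue

traces(P) ≠ traces(Q) — witness ⟨daa⟩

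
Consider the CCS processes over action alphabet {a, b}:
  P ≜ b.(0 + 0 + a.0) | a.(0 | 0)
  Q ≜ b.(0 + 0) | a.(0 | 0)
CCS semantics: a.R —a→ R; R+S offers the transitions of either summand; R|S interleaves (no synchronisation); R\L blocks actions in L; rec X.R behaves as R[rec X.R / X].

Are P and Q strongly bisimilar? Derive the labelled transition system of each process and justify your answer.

P ≁ Q

LTS(P): 6 reachable states
  m0 = b.(0 + 0 + a.0) | a.(0 | 0) | ··a··> m1, ··b··> m2
  m1 = b.(0 + 0 + a.0) | (0 | 0) | ··b··> m3
  m2 = (0 + 0 + a.0) | a.(0 | 0) | ··a··> m3, ··a··> m4
  m3 = (0 + 0 + a.0) | (0 | 0) | ··a··> m5
  m4 = 0 | a.(0 | 0) | ··a··> m5
  m5 = 0 | (0 | 0) | deadlocked
LTS(Q): 4 reachable states
  n0 = b.(0 + 0) | a.(0 | 0) | ··a··> n1, ··b··> n2
  n1 = b.(0 + 0) | (0 | 0) | ··b··> n3
  n2 = (0 + 0) | a.(0 | 0) | ··a··> n3
  n3 = (0 + 0) | (0 | 0) | deadlocked
Bisimilarity quotient blocks:
  B0 = {m0}
  B1 = {m1}
  B2 = {m3, m4, n2}
  B3 = {m5, n3}
  B4 = {m2}
  B5 = {n0}
  B6 = {n1}
m0 ∈ B0, n0 ∈ B5 → different blocks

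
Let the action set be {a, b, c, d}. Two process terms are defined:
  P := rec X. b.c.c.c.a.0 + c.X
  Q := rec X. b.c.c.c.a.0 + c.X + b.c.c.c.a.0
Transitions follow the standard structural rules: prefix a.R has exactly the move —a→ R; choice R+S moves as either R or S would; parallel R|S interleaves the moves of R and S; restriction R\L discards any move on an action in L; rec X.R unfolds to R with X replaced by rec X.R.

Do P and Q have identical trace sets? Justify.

Reachable graph of P (6 states):
  p0 = rec X. b.c.c.c.a.0 + c.X → ··b··> p1, ··c··> p0
  p1 = c.c.c.a.0 → ··c··> p2
  p2 = c.c.a.0 → ··c··> p3
  p3 = c.a.0 → ··c··> p4
  p4 = a.0 → ··a··> p5
  p5 = 0 → ·
Reachable graph of Q (6 states):
  q0 = rec X. b.c.c.c.a.0 + c.X + b.c.c.c.a.0 → ··b··> q1, ··c··> q0
  q1 = c.c.c.a.0 → ··c··> q2
  q2 = c.c.a.0 → ··c··> q3
  q3 = c.a.0 → ··c··> q4
  q4 = a.0 → ··a··> q5
  q5 = 0 → ·
Partition-refinement fixed point:
  B0 = {p0, q0}
  B1 = {p1, q1}
  B2 = {p2, q2}
  B3 = {p3, q3}
  B4 = {p4, q4}
  B5 = {p5, q5}
p0 ∈ B0, q0 ∈ B0 → same block
Bisimilar ⇒ trace-equivalent.

YES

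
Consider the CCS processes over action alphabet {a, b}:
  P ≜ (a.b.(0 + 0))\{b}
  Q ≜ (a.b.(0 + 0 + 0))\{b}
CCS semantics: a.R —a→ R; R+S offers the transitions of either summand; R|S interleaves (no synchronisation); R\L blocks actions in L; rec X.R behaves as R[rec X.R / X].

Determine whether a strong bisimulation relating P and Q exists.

P's transition system — 2 states:
  p0 = (a.b.(0 + 0))\{b} | --a--▸ p1
  p1 = (b.(0 + 0))\{b} | (no moves)
Q's transition system — 2 states:
  q0 = (a.b.(0 + 0 + 0))\{b} | --a--▸ q1
  q1 = (b.(0 + 0 + 0))\{b} | (no moves)
Bisimilarity quotient blocks:
  B0 = {p0, q0}
  B1 = {p1, q1}
p0 ∈ B0, q0 ∈ B0 → same block

YES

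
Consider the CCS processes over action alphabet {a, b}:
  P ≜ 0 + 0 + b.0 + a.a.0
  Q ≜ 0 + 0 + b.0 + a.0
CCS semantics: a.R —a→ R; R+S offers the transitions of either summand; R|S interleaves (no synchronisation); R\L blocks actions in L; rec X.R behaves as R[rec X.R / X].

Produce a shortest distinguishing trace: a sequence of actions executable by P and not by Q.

LTS(P): 3 reachable states
  u0 = 0 + 0 + b.0 + a.a.0 | —a→ u1, —b→ u2
  u1 = a.0 | —a→ u2
  u2 = 0 | stopped
LTS(Q): 2 reachable states
  v0 = 0 + 0 + b.0 + a.0 | —a→ v1, —b→ v1
  v1 = 0 | stopped
Trace ⟨aa⟩ through P, begin at {u0}:
  step 1 (a): {u1}
  step 2 (a): {u2}
  ✓ P
Trace ⟨aa⟩ through Q, begin at {v0}:
  step 1 (a): {v1}
  step 2 (a): ∅ (Q stuck)

aa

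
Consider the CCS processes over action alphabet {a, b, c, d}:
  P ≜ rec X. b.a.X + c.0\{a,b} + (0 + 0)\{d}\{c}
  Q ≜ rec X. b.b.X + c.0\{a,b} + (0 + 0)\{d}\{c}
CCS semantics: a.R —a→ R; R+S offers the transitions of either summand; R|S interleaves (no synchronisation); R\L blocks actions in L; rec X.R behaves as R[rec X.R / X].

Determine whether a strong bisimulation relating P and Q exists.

P ≁ Q

LTS(P): 3 reachable states
  m0 = rec X. b.a.X + c.0\{a,b} + (0 + 0)\{d}\{c} | ··b··> m1, ··c··> m2
  m1 = a.(rec X. b.a.X + c.0\{a,b} + (0 + 0)\{d}\{c}) | ··a··> m0
  m2 = 0\{a,b} | (no moves)
LTS(Q): 3 reachable states
  n0 = rec X. b.b.X + c.0\{a,b} + (0 + 0)\{d}\{c} | ··b··> n1, ··c··> n2
  n1 = b.(rec X. b.b.X + c.0\{a,b} + (0 + 0)\{d}\{c}) | ··b··> n0
  n2 = 0\{a,b} | (no moves)
Coarsest stable partition (strong bisimilarity classes):
  B0 = {m0}
  B1 = {m2, n2}
  B2 = {m1}
  B3 = {n0}
  B4 = {n1}
m0 ∈ B0, n0 ∈ B3 → different blocks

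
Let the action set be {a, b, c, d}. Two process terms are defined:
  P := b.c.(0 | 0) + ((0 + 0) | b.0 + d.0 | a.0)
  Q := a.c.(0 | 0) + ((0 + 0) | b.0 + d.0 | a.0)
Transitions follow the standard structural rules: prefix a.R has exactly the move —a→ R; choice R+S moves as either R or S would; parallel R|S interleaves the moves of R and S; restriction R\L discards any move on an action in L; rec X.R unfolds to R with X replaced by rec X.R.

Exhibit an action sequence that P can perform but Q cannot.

bc

LTS(P): 6 reachable states
  u0 = b.c.(0 | 0) + ((0 + 0) | b.0 + d.0 | a.0) | --a--▸ u1, --b--▸ u2, --b--▸ u3, --d--▸ u4
  u1 = d.0 | 0 | --d--▸ u5
  u2 = (0 + 0) | 0 | deadlocked
  u3 = c.(0 | 0) | --c--▸ u5
  u4 = 0 | a.0 | --a--▸ u5
  u5 = 0 | 0 | deadlocked
LTS(Q): 6 reachable states
  v0 = a.c.(0 | 0) + ((0 + 0) | b.0 + d.0 | a.0) | --a--▸ v1, --a--▸ v2, --b--▸ v3, --d--▸ v4
  v1 = c.(0 | 0) | --c--▸ v5
  v2 = d.0 | 0 | --d--▸ v5
  v3 = (0 + 0) | 0 | deadlocked
  v4 = 0 | a.0 | --a--▸ v5
  v5 = 0 | 0 | deadlocked
Trace ⟨bc⟩ through P, begin at {u0}:
  step 1 (b): {u2, u3}
  step 2 (c): {u5}
  ✓ P
Trace ⟨bc⟩ through Q, begin at {v0}:
  step 1 (b): {v3}
  step 2 (c): no successor for Q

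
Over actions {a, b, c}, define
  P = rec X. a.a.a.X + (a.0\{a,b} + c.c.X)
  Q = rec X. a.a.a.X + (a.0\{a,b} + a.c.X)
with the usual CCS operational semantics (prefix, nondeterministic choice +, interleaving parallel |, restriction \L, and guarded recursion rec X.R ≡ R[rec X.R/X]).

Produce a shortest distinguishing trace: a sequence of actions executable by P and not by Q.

P's transition system — 5 states:
  s0 = rec X. a.a.a.X + (a.0\{a,b} + c.c.X) → -a-> s1, -a-> s2, -c-> s3
  s1 = 0\{a,b} → ∅
  s2 = a.a.(rec X. a.a.a.X + (a.0\{a,b} + c.c.X)) → -a-> s4
  s3 = c.(rec X. a.a.a.X + (a.0\{a,b} + c.c.X)) → -c-> s0
  s4 = a.(rec X. a.a.a.X + (a.0\{a,b} + c.c.X)) → -a-> s0
Q's transition system — 5 states:
  t0 = rec X. a.a.a.X + (a.0\{a,b} + a.c.X) → -a-> t1, -a-> t2, -a-> t3
  t1 = 0\{a,b} → ∅
  t2 = a.a.(rec X. a.a.a.X + (a.0\{a,b} + a.c.X)) → -a-> t4
  t3 = c.(rec X. a.a.a.X + (a.0\{a,b} + a.c.X)) → -c-> t0
  t4 = a.(rec X. a.a.a.X + (a.0\{a,b} + a.c.X)) → -a-> t0
Executing c from P (initial set {s0}):
  after c @ step 1: {s3}
  P completes σ.
Executing c from Q (initial set {t0}):
  after c @ step 1: no successor for Q

c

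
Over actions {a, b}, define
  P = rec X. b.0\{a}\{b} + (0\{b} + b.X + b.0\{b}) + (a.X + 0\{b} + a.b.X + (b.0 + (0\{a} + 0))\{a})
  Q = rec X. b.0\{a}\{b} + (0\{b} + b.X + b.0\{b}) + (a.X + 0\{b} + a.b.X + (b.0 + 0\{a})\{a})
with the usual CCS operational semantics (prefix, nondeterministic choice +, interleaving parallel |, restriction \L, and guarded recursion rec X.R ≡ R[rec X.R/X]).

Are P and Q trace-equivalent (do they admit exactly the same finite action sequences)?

traces(P) = traces(Q)

P's transition system — 5 states:
  s0 = rec X. b.0\{a}\{b} + (0\{b} + b.X + b.0\{b}) + (a.X + 0\{b} + a.b.X + (b.0 + (0\{a} + 0))\{a}) :: =a=> s0, =a=> s1, =b=> s0, =b=> s2, =b=> s3, =b=> s4
  s1 = b.(rec X. b.0\{a}\{b} + (0\{b} + b.X + b.0\{b}) + (a.X + 0\{b} + a.b.X + (b.0 + (0\{a} + 0))\{a})) :: =b=> s0
  s2 = 0\{a} :: stopped
  s3 = 0\{a}\{b} :: stopped
  s4 = 0\{b} :: stopped
Q's transition system — 5 states:
  t0 = rec X. b.0\{a}\{b} + (0\{b} + b.X + b.0\{b}) + (a.X + 0\{b} + a.b.X + (b.0 + 0\{a})\{a}) :: =a=> t0, =a=> t1, =b=> t0, =b=> t2, =b=> t3, =b=> t4
  t1 = b.(rec X. b.0\{a}\{b} + (0\{b} + b.X + b.0\{b}) + (a.X + 0\{b} + a.b.X + (b.0 + 0\{a})\{a})) :: =b=> t0
  t2 = 0\{a} :: stopped
  t3 = 0\{a}\{b} :: stopped
  t4 = 0\{b} :: stopped
Bisimilarity quotient blocks:
  B0 = {s0, t0}
  B1 = {s2, s3, s4, t2, t3, t4}
  B2 = {s1, t1}
s0 ∈ B0, t0 ∈ B0 → same block
Bisimilar ⇒ trace-equivalent.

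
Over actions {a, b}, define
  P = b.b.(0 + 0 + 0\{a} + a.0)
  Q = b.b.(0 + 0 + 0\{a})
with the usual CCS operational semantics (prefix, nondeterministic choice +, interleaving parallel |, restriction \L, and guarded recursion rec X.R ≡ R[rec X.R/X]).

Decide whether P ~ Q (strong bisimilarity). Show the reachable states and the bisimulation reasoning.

P ≁ Q

Reachable graph of P (4 states):
  s0 = b.b.(0 + 0 + 0\{a} + a.0) ⊢ —b→ s1
  s1 = b.(0 + 0 + 0\{a} + a.0) ⊢ —b→ s2
  s2 = 0 + 0 + 0\{a} + a.0 ⊢ —a→ s3
  s3 = 0 ⊢ deadlocked
Reachable graph of Q (3 states):
  t0 = b.b.(0 + 0 + 0\{a}) ⊢ —b→ t1
  t1 = b.(0 + 0 + 0\{a}) ⊢ —b→ t2
  t2 = 0 + 0 + 0\{a} ⊢ deadlocked
Partition-refinement fixed point:
  B0 = {s0}
  B1 = {s1}
  B2 = {s2}
  B3 = {s3, t2}
  B4 = {t0}
  B5 = {t1}
s0 ∈ B0, t0 ∈ B4 → different blocks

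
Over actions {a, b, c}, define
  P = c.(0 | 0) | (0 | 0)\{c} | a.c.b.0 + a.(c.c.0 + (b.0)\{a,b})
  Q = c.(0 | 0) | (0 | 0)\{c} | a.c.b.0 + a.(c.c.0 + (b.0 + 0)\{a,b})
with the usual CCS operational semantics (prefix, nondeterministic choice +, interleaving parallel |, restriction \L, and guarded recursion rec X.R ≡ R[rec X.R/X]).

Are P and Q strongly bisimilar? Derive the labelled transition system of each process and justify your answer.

P's transition system — 11 states:
  u0 = c.(0 | 0) | (0 | 0)\{c} | a.c.b.0 + a.(c.c.0 + (b.0)\{a,b}) | —a→ u1, —a→ u2, —c→ u3
  u1 = c.(0 | 0) | (0 | 0)\{c} | c.b.0 | —c→ u4, —c→ u5
  u2 = c.c.0 + (b.0)\{a,b} | —c→ u6
  u3 = 0 | 0 | (0 | 0)\{c} | a.c.b.0 | —a→ u4
  u4 = 0 | 0 | (0 | 0)\{c} | c.b.0 | —c→ u7
  u5 = c.(0 | 0) | (0 | 0)\{c} | b.0 | —b→ u8, —c→ u7
  u6 = c.0 | —c→ u9
  u7 = 0 | 0 | (0 | 0)\{c} | b.0 | —b→ u10
  u8 = c.(0 | 0) | (0 | 0)\{c} | 0 | —c→ u10
  u9 = 0 | ·
  u10 = 0 | 0 | (0 | 0)\{c} | 0 | ·
Q's transition system — 11 states:
  v0 = c.(0 | 0) | (0 | 0)\{c} | a.c.b.0 + a.(c.c.0 + (b.0 + 0)\{a,b}) | —a→ v1, —a→ v2, —c→ v3
  v1 = c.(0 | 0) | (0 | 0)\{c} | c.b.0 | —c→ v4, —c→ v5
  v2 = c.c.0 + (b.0 + 0)\{a,b} | —c→ v6
  v3 = 0 | 0 | (0 | 0)\{c} | a.c.b.0 | —a→ v4
  v4 = 0 | 0 | (0 | 0)\{c} | c.b.0 | —c→ v7
  v5 = c.(0 | 0) | (0 | 0)\{c} | b.0 | —b→ v8, —c→ v7
  v6 = c.0 | —c→ v9
  v7 = 0 | 0 | (0 | 0)\{c} | b.0 | —b→ v10
  v8 = c.(0 | 0) | (0 | 0)\{c} | 0 | —c→ v10
  v9 = 0 | ·
  v10 = 0 | 0 | (0 | 0)\{c} | 0 | ·
Partition-refinement fixed point:
  B0 = {u0, v0}
  B1 = {u1, v1}
  B2 = {u5, v5}
  B3 = {u6, u8, v6, v8}
  B4 = {u10, u9, v10, v9}
  B5 = {u7, v7}
  B6 = {u4, v4}
  B7 = {u3, v3}
  B8 = {u2, v2}
u0 ∈ B0, v0 ∈ B0 → same block

P ~ Q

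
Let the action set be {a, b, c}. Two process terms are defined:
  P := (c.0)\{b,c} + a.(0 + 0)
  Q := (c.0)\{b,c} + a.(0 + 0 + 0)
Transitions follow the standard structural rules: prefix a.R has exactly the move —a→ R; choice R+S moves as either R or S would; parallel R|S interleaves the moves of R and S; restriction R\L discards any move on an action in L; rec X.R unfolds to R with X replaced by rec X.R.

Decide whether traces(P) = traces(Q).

YES

Reachable graph of P (2 states):
  m0 = (c.0)\{b,c} + a.(0 + 0) has moves -a-> m1
  m1 = 0 + 0 has moves ·
Reachable graph of Q (2 states):
  n0 = (c.0)\{b,c} + a.(0 + 0 + 0) has moves -a-> n1
  n1 = 0 + 0 + 0 has moves ·
Bisimilarity quotient blocks:
  B0 = {m0, n0}
  B1 = {m1, n1}
m0 ∈ B0, n0 ∈ B0 → same block
Bisimilar ⇒ trace-equivalent.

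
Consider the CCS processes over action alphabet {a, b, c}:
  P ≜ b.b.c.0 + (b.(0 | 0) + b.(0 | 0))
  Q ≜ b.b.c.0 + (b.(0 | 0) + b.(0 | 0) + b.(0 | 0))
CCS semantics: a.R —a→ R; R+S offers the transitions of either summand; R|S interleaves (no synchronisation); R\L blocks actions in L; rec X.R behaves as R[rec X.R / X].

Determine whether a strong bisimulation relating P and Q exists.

bisimilar

LTS(P): 5 reachable states
  s0 = b.b.c.0 + (b.(0 | 0) + b.(0 | 0)) | —b→ s1, —b→ s2
  s1 = 0 | 0 | (no moves)
  s2 = b.c.0 | —b→ s3
  s3 = c.0 | —c→ s4
  s4 = 0 | (no moves)
LTS(Q): 5 reachable states
  t0 = b.b.c.0 + (b.(0 | 0) + b.(0 | 0) + b.(0 | 0)) | —b→ t1, —b→ t2
  t1 = 0 | 0 | (no moves)
  t2 = b.c.0 | —b→ t3
  t3 = c.0 | —c→ t4
  t4 = 0 | (no moves)
Bisimilarity quotient blocks:
  B0 = {s0, t0}
  B1 = {s2, t2}
  B2 = {s3, t3}
  B3 = {s1, s4, t1, t4}
s0 ∈ B0, t0 ∈ B0 → same block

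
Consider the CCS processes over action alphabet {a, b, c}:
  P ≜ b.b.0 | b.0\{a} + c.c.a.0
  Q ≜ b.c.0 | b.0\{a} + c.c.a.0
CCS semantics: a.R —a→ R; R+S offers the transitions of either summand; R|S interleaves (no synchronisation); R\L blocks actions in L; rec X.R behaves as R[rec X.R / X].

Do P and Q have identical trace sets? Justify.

P's transition system — 9 states:
  m0 = b.b.0 | b.0\{a} + c.c.a.0 ⊢ =b=> m1, =b=> m2, =c=> m3
  m1 = b.0 | b.0\{a} ⊢ =b=> m4, =b=> m5
  m2 = b.b.0 | 0\{a} ⊢ =b=> m5
  m3 = c.a.0 ⊢ =c=> m6
  m4 = 0 | b.0\{a} ⊢ =b=> m7
  m5 = b.0 | 0\{a} ⊢ =b=> m7
  m6 = a.0 ⊢ =a=> m8
  m7 = 0 | 0\{a} ⊢ (no moves)
  m8 = 0 ⊢ (no moves)
Q's transition system — 9 states:
  n0 = b.c.0 | b.0\{a} + c.c.a.0 ⊢ =b=> n1, =b=> n2, =c=> n3
  n1 = b.c.0 | 0\{a} ⊢ =b=> n4
  n2 = c.0 | b.0\{a} ⊢ =b=> n4, =c=> n5
  n3 = c.a.0 ⊢ =c=> n6
  n4 = c.0 | 0\{a} ⊢ =c=> n7
  n5 = 0 | b.0\{a} ⊢ =b=> n7
  n6 = a.0 ⊢ =a=> n8
  n7 = 0 | 0\{a} ⊢ (no moves)
  n8 = 0 ⊢ (no moves)
Executing bbb from P (initial set {m0}):
  after b @ step 1: {m1, m2}
  after b @ step 2: {m4, m5}
  after b @ step 3: {m7}
  ✓ P
Executing bbb from Q (initial set {n0}):
  after b @ step 1: {n1, n2}
  after b @ step 2: {n4}
  after b @ step 3: ∅  — Q cannot continue

NO — witness ⟨bbb⟩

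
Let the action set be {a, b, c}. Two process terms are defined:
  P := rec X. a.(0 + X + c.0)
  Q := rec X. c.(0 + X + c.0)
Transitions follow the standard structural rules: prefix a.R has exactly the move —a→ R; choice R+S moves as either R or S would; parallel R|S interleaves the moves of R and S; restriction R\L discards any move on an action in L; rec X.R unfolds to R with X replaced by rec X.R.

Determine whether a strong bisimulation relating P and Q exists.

NO

Reachable graph of P (3 states):
  s0 = rec X. a.(0 + X + c.0) → --a--▸ s1
  s1 = 0 + (rec X. a.(0 + X + c.0)) + c.0 → --a--▸ s1, --c--▸ s2
  s2 = 0 → ∅
Reachable graph of Q (3 states):
  t0 = rec X. c.(0 + X + c.0) → --c--▸ t1
  t1 = 0 + (rec X. c.(0 + X + c.0)) + c.0 → --c--▸ t1, --c--▸ t2
  t2 = 0 → ∅
Partition-refinement fixed point:
  B0 = {s0}
  B1 = {s1}
  B2 = {s2, t2}
  B3 = {t0}
  B4 = {t1}
s0 ∈ B0, t0 ∈ B3 → different blocks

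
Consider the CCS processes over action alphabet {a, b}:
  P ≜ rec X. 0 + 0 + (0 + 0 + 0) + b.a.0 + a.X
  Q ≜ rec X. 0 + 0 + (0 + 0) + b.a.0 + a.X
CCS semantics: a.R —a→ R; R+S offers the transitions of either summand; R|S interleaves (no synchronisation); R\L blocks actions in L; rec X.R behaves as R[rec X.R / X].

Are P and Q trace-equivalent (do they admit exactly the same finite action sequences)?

trace-equivalent

P's transition system — 3 states:
  u0 = rec X. 0 + 0 + (0 + 0 + 0) + b.a.0 + a.X → -a-> u0, -b-> u1
  u1 = a.0 → -a-> u2
  u2 = 0 → ∅
Q's transition system — 3 states:
  v0 = rec X. 0 + 0 + (0 + 0) + b.a.0 + a.X → -a-> v0, -b-> v1
  v1 = a.0 → -a-> v2
  v2 = 0 → ∅
Partition-refinement fixed point:
  B0 = {u0, v0}
  B1 = {u1, v1}
  B2 = {u2, v2}
u0 ∈ B0, v0 ∈ B0 → same block
Bisimilar ⇒ trace-equivalent.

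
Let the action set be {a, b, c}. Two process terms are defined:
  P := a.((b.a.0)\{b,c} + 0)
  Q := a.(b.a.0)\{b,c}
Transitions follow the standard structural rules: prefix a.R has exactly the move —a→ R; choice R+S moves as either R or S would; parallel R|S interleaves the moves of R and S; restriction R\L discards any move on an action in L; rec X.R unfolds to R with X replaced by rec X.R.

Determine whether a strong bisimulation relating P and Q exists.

Reachable graph of P (2 states):
  u0 = a.((b.a.0)\{b,c} + 0) ⊢ --a--▸ u1
  u1 = (b.a.0)\{b,c} + 0 ⊢ (no moves)
Reachable graph of Q (2 states):
  v0 = a.(b.a.0)\{b,c} ⊢ --a--▸ v1
  v1 = (b.a.0)\{b,c} ⊢ (no moves)
Bisimilarity quotient blocks:
  B0 = {u0, v0}
  B1 = {u1, v1}
u0 ∈ B0, v0 ∈ B0 → same block

P ~ Q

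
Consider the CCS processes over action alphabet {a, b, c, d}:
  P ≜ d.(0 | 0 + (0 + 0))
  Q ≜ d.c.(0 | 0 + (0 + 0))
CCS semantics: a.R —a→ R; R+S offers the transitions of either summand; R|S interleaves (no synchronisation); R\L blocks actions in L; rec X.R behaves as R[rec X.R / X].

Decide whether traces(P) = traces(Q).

P's transition system — 2 states:
  s0 = d.(0 | 0 + (0 + 0)) ⊢ --d--▸ s1
  s1 = 0 | 0 + (0 + 0) ⊢ (no moves)
Q's transition system — 3 states:
  t0 = d.c.(0 | 0 + (0 + 0)) ⊢ --d--▸ t1
  t1 = c.(0 | 0 + (0 + 0)) ⊢ --c--▸ t2
  t2 = 0 | 0 + (0 + 0) ⊢ (no moves)
Run σ = ⟨dc⟩ on Q: start {t0}
  [1] d ⇒ {t1}
  [2] c ⇒ {t2}
  — Q admits the full trace.
Run σ = ⟨dc⟩ on P: start {s0}
  [1] d ⇒ {s1}
  [2] c ⇒ ∅  — P cannot continue

trace-distinct — witness ⟨dc⟩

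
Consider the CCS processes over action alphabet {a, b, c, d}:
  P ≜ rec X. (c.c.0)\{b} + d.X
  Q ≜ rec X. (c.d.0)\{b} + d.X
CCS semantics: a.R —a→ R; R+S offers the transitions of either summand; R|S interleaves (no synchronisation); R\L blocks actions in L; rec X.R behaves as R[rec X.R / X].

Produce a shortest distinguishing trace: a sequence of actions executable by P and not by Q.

Reachable graph of P (3 states):
  u0 = rec X. (c.c.0)\{b} + d.X | —c→ u1, —d→ u0
  u1 = (c.0)\{b} | —c→ u2
  u2 = 0\{b} | ∅
Reachable graph of Q (3 states):
  v0 = rec X. (c.d.0)\{b} + d.X | —c→ v1, —d→ v0
  v1 = (d.0)\{b} | —d→ v2
  v2 = 0\{b} | ∅
Trace ⟨cc⟩ through P, begin at {u0}:
  after c @ step 1: {u1}
  after c @ step 2: {u2}
  — P admits the full trace.
Trace ⟨cc⟩ through Q, begin at {v0}:
  after c @ step 1: {v1}
  after c @ step 2: ∅  — Q cannot continue

cc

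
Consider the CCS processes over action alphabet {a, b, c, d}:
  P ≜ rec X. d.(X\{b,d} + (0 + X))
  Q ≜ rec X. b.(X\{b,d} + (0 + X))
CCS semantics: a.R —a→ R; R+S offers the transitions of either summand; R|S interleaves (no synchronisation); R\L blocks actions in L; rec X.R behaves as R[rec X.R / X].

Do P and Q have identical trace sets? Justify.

NO — witness ⟨d⟩

Reachable graph of P (2 states):
  s0 = rec X. d.(X\{b,d} + (0 + X)) → =d=> s1
  s1 = (rec X. d.(X\{b,d} + (0 + X)))\{b,d} + (0 + (rec X. d.(X\{b,d} + (0 + X)))) → =d=> s1
Reachable graph of Q (2 states):
  t0 = rec X. b.(X\{b,d} + (0 + X)) → =b=> t1
  t1 = (rec X. b.(X\{b,d} + (0 + X)))\{b,d} + (0 + (rec X. b.(X\{b,d} + (0 + X)))) → =b=> t1
Trace ⟨d⟩ through P, begin at {s0}:
  step 1 (d): {s1}
  ✓ P
Trace ⟨d⟩ through Q, begin at {t0}:
  step 1 (d): no successor for Q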